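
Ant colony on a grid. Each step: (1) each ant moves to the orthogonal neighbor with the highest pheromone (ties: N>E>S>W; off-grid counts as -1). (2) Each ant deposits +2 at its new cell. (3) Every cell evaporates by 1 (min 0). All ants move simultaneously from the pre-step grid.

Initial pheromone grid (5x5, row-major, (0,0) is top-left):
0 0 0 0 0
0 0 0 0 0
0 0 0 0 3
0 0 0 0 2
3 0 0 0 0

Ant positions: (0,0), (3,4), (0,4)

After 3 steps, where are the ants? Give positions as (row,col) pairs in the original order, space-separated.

Step 1: ant0:(0,0)->E->(0,1) | ant1:(3,4)->N->(2,4) | ant2:(0,4)->S->(1,4)
  grid max=4 at (2,4)
Step 2: ant0:(0,1)->E->(0,2) | ant1:(2,4)->N->(1,4) | ant2:(1,4)->S->(2,4)
  grid max=5 at (2,4)
Step 3: ant0:(0,2)->E->(0,3) | ant1:(1,4)->S->(2,4) | ant2:(2,4)->N->(1,4)
  grid max=6 at (2,4)

(0,3) (2,4) (1,4)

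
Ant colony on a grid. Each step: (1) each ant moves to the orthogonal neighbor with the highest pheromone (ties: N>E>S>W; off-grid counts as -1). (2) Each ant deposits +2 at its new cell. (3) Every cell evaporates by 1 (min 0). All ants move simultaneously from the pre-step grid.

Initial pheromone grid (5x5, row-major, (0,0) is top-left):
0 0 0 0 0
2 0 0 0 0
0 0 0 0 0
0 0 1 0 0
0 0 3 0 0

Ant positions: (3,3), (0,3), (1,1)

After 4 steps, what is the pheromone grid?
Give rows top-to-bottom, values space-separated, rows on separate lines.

After step 1: ants at (3,2),(0,4),(1,0)
  0 0 0 0 1
  3 0 0 0 0
  0 0 0 0 0
  0 0 2 0 0
  0 0 2 0 0
After step 2: ants at (4,2),(1,4),(0,0)
  1 0 0 0 0
  2 0 0 0 1
  0 0 0 0 0
  0 0 1 0 0
  0 0 3 0 0
After step 3: ants at (3,2),(0,4),(1,0)
  0 0 0 0 1
  3 0 0 0 0
  0 0 0 0 0
  0 0 2 0 0
  0 0 2 0 0
After step 4: ants at (4,2),(1,4),(0,0)
  1 0 0 0 0
  2 0 0 0 1
  0 0 0 0 0
  0 0 1 0 0
  0 0 3 0 0

1 0 0 0 0
2 0 0 0 1
0 0 0 0 0
0 0 1 0 0
0 0 3 0 0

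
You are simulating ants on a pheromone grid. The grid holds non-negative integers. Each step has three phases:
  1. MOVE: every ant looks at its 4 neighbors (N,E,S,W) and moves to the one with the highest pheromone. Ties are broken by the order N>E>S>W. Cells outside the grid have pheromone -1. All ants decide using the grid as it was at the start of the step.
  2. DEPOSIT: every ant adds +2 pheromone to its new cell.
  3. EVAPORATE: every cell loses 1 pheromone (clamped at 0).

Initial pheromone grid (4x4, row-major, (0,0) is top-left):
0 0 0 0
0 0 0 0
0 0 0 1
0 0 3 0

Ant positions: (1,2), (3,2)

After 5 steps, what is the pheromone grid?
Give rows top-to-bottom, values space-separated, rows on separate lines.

After step 1: ants at (0,2),(2,2)
  0 0 1 0
  0 0 0 0
  0 0 1 0
  0 0 2 0
After step 2: ants at (0,3),(3,2)
  0 0 0 1
  0 0 0 0
  0 0 0 0
  0 0 3 0
After step 3: ants at (1,3),(2,2)
  0 0 0 0
  0 0 0 1
  0 0 1 0
  0 0 2 0
After step 4: ants at (0,3),(3,2)
  0 0 0 1
  0 0 0 0
  0 0 0 0
  0 0 3 0
After step 5: ants at (1,3),(2,2)
  0 0 0 0
  0 0 0 1
  0 0 1 0
  0 0 2 0

0 0 0 0
0 0 0 1
0 0 1 0
0 0 2 0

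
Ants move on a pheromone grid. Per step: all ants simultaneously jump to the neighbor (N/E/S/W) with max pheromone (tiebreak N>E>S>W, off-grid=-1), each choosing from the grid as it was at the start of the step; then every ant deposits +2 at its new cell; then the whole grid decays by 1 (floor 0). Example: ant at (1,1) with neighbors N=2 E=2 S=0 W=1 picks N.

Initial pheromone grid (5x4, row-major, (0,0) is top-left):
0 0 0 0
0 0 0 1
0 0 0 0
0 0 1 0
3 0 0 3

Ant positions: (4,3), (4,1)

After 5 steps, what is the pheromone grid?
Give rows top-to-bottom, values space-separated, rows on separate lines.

After step 1: ants at (3,3),(4,0)
  0 0 0 0
  0 0 0 0
  0 0 0 0
  0 0 0 1
  4 0 0 2
After step 2: ants at (4,3),(3,0)
  0 0 0 0
  0 0 0 0
  0 0 0 0
  1 0 0 0
  3 0 0 3
After step 3: ants at (3,3),(4,0)
  0 0 0 0
  0 0 0 0
  0 0 0 0
  0 0 0 1
  4 0 0 2
After step 4: ants at (4,3),(3,0)
  0 0 0 0
  0 0 0 0
  0 0 0 0
  1 0 0 0
  3 0 0 3
After step 5: ants at (3,3),(4,0)
  0 0 0 0
  0 0 0 0
  0 0 0 0
  0 0 0 1
  4 0 0 2

0 0 0 0
0 0 0 0
0 0 0 0
0 0 0 1
4 0 0 2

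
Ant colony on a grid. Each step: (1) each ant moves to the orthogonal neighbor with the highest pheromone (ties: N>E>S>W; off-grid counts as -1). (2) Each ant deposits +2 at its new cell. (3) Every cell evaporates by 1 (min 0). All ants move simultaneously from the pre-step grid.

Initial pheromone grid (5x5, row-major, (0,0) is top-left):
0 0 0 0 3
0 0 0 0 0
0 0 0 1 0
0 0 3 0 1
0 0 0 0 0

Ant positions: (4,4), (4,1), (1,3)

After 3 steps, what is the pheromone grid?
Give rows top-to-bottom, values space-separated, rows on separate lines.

After step 1: ants at (3,4),(3,1),(2,3)
  0 0 0 0 2
  0 0 0 0 0
  0 0 0 2 0
  0 1 2 0 2
  0 0 0 0 0
After step 2: ants at (2,4),(3,2),(1,3)
  0 0 0 0 1
  0 0 0 1 0
  0 0 0 1 1
  0 0 3 0 1
  0 0 0 0 0
After step 3: ants at (3,4),(2,2),(2,3)
  0 0 0 0 0
  0 0 0 0 0
  0 0 1 2 0
  0 0 2 0 2
  0 0 0 0 0

0 0 0 0 0
0 0 0 0 0
0 0 1 2 0
0 0 2 0 2
0 0 0 0 0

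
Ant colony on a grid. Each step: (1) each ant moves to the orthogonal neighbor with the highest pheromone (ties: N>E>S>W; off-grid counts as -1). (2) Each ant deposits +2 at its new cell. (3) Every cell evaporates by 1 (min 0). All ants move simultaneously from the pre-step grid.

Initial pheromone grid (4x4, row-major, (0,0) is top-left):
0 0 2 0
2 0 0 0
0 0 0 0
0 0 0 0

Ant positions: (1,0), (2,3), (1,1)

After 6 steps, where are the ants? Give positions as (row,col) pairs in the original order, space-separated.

Step 1: ant0:(1,0)->N->(0,0) | ant1:(2,3)->N->(1,3) | ant2:(1,1)->W->(1,0)
  grid max=3 at (1,0)
Step 2: ant0:(0,0)->S->(1,0) | ant1:(1,3)->N->(0,3) | ant2:(1,0)->N->(0,0)
  grid max=4 at (1,0)
Step 3: ant0:(1,0)->N->(0,0) | ant1:(0,3)->S->(1,3) | ant2:(0,0)->S->(1,0)
  grid max=5 at (1,0)
Step 4: ant0:(0,0)->S->(1,0) | ant1:(1,3)->N->(0,3) | ant2:(1,0)->N->(0,0)
  grid max=6 at (1,0)
Step 5: ant0:(1,0)->N->(0,0) | ant1:(0,3)->S->(1,3) | ant2:(0,0)->S->(1,0)
  grid max=7 at (1,0)
Step 6: ant0:(0,0)->S->(1,0) | ant1:(1,3)->N->(0,3) | ant2:(1,0)->N->(0,0)
  grid max=8 at (1,0)

(1,0) (0,3) (0,0)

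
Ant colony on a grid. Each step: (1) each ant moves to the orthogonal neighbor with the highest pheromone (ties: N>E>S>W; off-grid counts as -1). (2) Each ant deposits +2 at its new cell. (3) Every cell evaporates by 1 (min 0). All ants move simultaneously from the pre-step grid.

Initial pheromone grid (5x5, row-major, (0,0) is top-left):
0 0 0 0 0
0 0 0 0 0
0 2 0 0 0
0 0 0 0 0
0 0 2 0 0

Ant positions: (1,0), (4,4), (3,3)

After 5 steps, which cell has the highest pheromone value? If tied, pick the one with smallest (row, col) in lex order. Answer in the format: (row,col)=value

Answer: (0,3)=5

Derivation:
Step 1: ant0:(1,0)->N->(0,0) | ant1:(4,4)->N->(3,4) | ant2:(3,3)->N->(2,3)
  grid max=1 at (0,0)
Step 2: ant0:(0,0)->E->(0,1) | ant1:(3,4)->N->(2,4) | ant2:(2,3)->N->(1,3)
  grid max=1 at (0,1)
Step 3: ant0:(0,1)->E->(0,2) | ant1:(2,4)->N->(1,4) | ant2:(1,3)->N->(0,3)
  grid max=1 at (0,2)
Step 4: ant0:(0,2)->E->(0,3) | ant1:(1,4)->N->(0,4) | ant2:(0,3)->W->(0,2)
  grid max=2 at (0,2)
Step 5: ant0:(0,3)->W->(0,2) | ant1:(0,4)->W->(0,3) | ant2:(0,2)->E->(0,3)
  grid max=5 at (0,3)
Final grid:
  0 0 3 5 0
  0 0 0 0 0
  0 0 0 0 0
  0 0 0 0 0
  0 0 0 0 0
Max pheromone 5 at (0,3)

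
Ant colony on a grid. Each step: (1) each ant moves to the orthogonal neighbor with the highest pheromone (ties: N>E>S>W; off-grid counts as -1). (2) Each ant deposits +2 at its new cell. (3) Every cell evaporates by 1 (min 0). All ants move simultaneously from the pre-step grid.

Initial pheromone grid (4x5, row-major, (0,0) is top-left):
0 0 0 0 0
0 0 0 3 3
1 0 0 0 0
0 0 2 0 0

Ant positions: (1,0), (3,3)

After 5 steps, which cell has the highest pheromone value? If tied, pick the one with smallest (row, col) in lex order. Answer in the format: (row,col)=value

Step 1: ant0:(1,0)->S->(2,0) | ant1:(3,3)->W->(3,2)
  grid max=3 at (3,2)
Step 2: ant0:(2,0)->N->(1,0) | ant1:(3,2)->N->(2,2)
  grid max=2 at (3,2)
Step 3: ant0:(1,0)->S->(2,0) | ant1:(2,2)->S->(3,2)
  grid max=3 at (3,2)
Step 4: ant0:(2,0)->N->(1,0) | ant1:(3,2)->N->(2,2)
  grid max=2 at (3,2)
Step 5: ant0:(1,0)->S->(2,0) | ant1:(2,2)->S->(3,2)
  grid max=3 at (3,2)
Final grid:
  0 0 0 0 0
  0 0 0 0 0
  2 0 0 0 0
  0 0 3 0 0
Max pheromone 3 at (3,2)

Answer: (3,2)=3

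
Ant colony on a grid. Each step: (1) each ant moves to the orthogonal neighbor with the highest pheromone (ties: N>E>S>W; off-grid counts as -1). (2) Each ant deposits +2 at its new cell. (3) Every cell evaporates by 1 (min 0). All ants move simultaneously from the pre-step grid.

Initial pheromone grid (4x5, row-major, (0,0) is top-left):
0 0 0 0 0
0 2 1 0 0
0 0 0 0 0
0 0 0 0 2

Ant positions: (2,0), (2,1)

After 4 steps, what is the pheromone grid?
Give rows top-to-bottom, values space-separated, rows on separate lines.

After step 1: ants at (1,0),(1,1)
  0 0 0 0 0
  1 3 0 0 0
  0 0 0 0 0
  0 0 0 0 1
After step 2: ants at (1,1),(1,0)
  0 0 0 0 0
  2 4 0 0 0
  0 0 0 0 0
  0 0 0 0 0
After step 3: ants at (1,0),(1,1)
  0 0 0 0 0
  3 5 0 0 0
  0 0 0 0 0
  0 0 0 0 0
After step 4: ants at (1,1),(1,0)
  0 0 0 0 0
  4 6 0 0 0
  0 0 0 0 0
  0 0 0 0 0

0 0 0 0 0
4 6 0 0 0
0 0 0 0 0
0 0 0 0 0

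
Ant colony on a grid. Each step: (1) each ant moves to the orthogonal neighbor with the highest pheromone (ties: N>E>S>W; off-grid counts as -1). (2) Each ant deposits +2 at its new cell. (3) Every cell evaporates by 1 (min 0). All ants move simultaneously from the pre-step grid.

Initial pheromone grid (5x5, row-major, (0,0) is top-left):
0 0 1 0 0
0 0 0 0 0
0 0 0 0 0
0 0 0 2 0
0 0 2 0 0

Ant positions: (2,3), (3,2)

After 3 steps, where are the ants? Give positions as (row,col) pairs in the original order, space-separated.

Step 1: ant0:(2,3)->S->(3,3) | ant1:(3,2)->E->(3,3)
  grid max=5 at (3,3)
Step 2: ant0:(3,3)->N->(2,3) | ant1:(3,3)->N->(2,3)
  grid max=4 at (3,3)
Step 3: ant0:(2,3)->S->(3,3) | ant1:(2,3)->S->(3,3)
  grid max=7 at (3,3)

(3,3) (3,3)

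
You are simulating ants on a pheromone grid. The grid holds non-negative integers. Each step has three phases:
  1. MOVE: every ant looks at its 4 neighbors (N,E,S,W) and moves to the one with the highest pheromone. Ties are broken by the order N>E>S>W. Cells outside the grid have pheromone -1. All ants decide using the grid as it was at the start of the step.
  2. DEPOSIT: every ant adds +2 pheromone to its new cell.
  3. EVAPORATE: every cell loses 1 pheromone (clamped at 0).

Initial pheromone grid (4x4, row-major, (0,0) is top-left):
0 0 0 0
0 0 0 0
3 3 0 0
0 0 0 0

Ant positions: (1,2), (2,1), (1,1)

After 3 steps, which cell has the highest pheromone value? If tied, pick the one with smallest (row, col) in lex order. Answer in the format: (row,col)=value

Step 1: ant0:(1,2)->N->(0,2) | ant1:(2,1)->W->(2,0) | ant2:(1,1)->S->(2,1)
  grid max=4 at (2,0)
Step 2: ant0:(0,2)->E->(0,3) | ant1:(2,0)->E->(2,1) | ant2:(2,1)->W->(2,0)
  grid max=5 at (2,0)
Step 3: ant0:(0,3)->S->(1,3) | ant1:(2,1)->W->(2,0) | ant2:(2,0)->E->(2,1)
  grid max=6 at (2,0)
Final grid:
  0 0 0 0
  0 0 0 1
  6 6 0 0
  0 0 0 0
Max pheromone 6 at (2,0)

Answer: (2,0)=6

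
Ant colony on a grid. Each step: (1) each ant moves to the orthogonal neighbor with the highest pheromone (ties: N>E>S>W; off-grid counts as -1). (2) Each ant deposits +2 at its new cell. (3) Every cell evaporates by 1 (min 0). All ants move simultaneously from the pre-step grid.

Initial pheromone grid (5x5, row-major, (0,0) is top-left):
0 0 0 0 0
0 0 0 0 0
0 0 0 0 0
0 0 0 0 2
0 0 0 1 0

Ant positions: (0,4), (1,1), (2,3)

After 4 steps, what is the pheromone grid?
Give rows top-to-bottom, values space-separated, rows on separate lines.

After step 1: ants at (1,4),(0,1),(1,3)
  0 1 0 0 0
  0 0 0 1 1
  0 0 0 0 0
  0 0 0 0 1
  0 0 0 0 0
After step 2: ants at (1,3),(0,2),(1,4)
  0 0 1 0 0
  0 0 0 2 2
  0 0 0 0 0
  0 0 0 0 0
  0 0 0 0 0
After step 3: ants at (1,4),(0,3),(1,3)
  0 0 0 1 0
  0 0 0 3 3
  0 0 0 0 0
  0 0 0 0 0
  0 0 0 0 0
After step 4: ants at (1,3),(1,3),(1,4)
  0 0 0 0 0
  0 0 0 6 4
  0 0 0 0 0
  0 0 0 0 0
  0 0 0 0 0

0 0 0 0 0
0 0 0 6 4
0 0 0 0 0
0 0 0 0 0
0 0 0 0 0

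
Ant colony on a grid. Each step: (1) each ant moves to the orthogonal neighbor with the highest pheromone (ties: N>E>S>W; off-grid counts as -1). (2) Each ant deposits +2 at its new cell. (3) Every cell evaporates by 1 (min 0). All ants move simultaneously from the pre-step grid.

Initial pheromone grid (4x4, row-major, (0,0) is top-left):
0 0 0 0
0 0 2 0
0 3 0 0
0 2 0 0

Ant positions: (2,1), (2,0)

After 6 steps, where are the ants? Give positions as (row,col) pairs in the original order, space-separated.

Step 1: ant0:(2,1)->S->(3,1) | ant1:(2,0)->E->(2,1)
  grid max=4 at (2,1)
Step 2: ant0:(3,1)->N->(2,1) | ant1:(2,1)->S->(3,1)
  grid max=5 at (2,1)
Step 3: ant0:(2,1)->S->(3,1) | ant1:(3,1)->N->(2,1)
  grid max=6 at (2,1)
Step 4: ant0:(3,1)->N->(2,1) | ant1:(2,1)->S->(3,1)
  grid max=7 at (2,1)
Step 5: ant0:(2,1)->S->(3,1) | ant1:(3,1)->N->(2,1)
  grid max=8 at (2,1)
Step 6: ant0:(3,1)->N->(2,1) | ant1:(2,1)->S->(3,1)
  grid max=9 at (2,1)

(2,1) (3,1)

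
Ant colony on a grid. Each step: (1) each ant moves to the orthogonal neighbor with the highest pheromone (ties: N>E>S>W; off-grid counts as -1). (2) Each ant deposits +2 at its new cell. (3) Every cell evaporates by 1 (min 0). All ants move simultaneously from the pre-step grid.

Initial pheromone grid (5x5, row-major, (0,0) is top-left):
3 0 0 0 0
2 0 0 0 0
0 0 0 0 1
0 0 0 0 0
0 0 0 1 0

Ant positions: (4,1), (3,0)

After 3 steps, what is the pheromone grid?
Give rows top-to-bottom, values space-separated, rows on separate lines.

After step 1: ants at (3,1),(2,0)
  2 0 0 0 0
  1 0 0 0 0
  1 0 0 0 0
  0 1 0 0 0
  0 0 0 0 0
After step 2: ants at (2,1),(1,0)
  1 0 0 0 0
  2 0 0 0 0
  0 1 0 0 0
  0 0 0 0 0
  0 0 0 0 0
After step 3: ants at (1,1),(0,0)
  2 0 0 0 0
  1 1 0 0 0
  0 0 0 0 0
  0 0 0 0 0
  0 0 0 0 0

2 0 0 0 0
1 1 0 0 0
0 0 0 0 0
0 0 0 0 0
0 0 0 0 0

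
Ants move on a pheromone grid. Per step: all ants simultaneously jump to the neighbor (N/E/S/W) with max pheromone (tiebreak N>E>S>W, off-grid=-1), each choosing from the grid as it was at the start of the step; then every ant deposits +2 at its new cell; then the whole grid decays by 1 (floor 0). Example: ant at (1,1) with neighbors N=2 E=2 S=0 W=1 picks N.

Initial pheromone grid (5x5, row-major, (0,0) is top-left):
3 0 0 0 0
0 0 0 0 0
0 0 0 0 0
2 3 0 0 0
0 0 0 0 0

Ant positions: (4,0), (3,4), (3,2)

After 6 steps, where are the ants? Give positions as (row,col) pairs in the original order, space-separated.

Step 1: ant0:(4,0)->N->(3,0) | ant1:(3,4)->N->(2,4) | ant2:(3,2)->W->(3,1)
  grid max=4 at (3,1)
Step 2: ant0:(3,0)->E->(3,1) | ant1:(2,4)->N->(1,4) | ant2:(3,1)->W->(3,0)
  grid max=5 at (3,1)
Step 3: ant0:(3,1)->W->(3,0) | ant1:(1,4)->N->(0,4) | ant2:(3,0)->E->(3,1)
  grid max=6 at (3,1)
Step 4: ant0:(3,0)->E->(3,1) | ant1:(0,4)->S->(1,4) | ant2:(3,1)->W->(3,0)
  grid max=7 at (3,1)
Step 5: ant0:(3,1)->W->(3,0) | ant1:(1,4)->N->(0,4) | ant2:(3,0)->E->(3,1)
  grid max=8 at (3,1)
Step 6: ant0:(3,0)->E->(3,1) | ant1:(0,4)->S->(1,4) | ant2:(3,1)->W->(3,0)
  grid max=9 at (3,1)

(3,1) (1,4) (3,0)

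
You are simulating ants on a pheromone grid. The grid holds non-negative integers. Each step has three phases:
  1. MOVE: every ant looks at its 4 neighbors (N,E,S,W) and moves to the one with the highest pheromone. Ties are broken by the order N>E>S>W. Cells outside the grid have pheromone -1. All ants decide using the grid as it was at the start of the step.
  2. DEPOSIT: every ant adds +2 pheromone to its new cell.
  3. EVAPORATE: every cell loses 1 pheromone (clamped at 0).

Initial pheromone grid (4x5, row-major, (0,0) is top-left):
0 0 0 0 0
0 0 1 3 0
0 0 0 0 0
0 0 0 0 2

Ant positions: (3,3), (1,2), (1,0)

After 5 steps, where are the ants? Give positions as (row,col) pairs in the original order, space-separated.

Step 1: ant0:(3,3)->E->(3,4) | ant1:(1,2)->E->(1,3) | ant2:(1,0)->N->(0,0)
  grid max=4 at (1,3)
Step 2: ant0:(3,4)->N->(2,4) | ant1:(1,3)->N->(0,3) | ant2:(0,0)->E->(0,1)
  grid max=3 at (1,3)
Step 3: ant0:(2,4)->S->(3,4) | ant1:(0,3)->S->(1,3) | ant2:(0,1)->E->(0,2)
  grid max=4 at (1,3)
Step 4: ant0:(3,4)->N->(2,4) | ant1:(1,3)->N->(0,3) | ant2:(0,2)->E->(0,3)
  grid max=3 at (0,3)
Step 5: ant0:(2,4)->S->(3,4) | ant1:(0,3)->S->(1,3) | ant2:(0,3)->S->(1,3)
  grid max=6 at (1,3)

(3,4) (1,3) (1,3)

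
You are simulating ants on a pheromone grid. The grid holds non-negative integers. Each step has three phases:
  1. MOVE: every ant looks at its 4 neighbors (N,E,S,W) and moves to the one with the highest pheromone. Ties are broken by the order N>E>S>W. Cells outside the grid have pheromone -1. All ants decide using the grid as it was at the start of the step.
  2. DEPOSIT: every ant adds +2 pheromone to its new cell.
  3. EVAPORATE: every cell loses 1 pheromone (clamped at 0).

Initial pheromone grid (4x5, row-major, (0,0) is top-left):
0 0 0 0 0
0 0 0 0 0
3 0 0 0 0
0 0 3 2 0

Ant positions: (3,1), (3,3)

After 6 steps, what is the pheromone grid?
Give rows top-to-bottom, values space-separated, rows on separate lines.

After step 1: ants at (3,2),(3,2)
  0 0 0 0 0
  0 0 0 0 0
  2 0 0 0 0
  0 0 6 1 0
After step 2: ants at (3,3),(3,3)
  0 0 0 0 0
  0 0 0 0 0
  1 0 0 0 0
  0 0 5 4 0
After step 3: ants at (3,2),(3,2)
  0 0 0 0 0
  0 0 0 0 0
  0 0 0 0 0
  0 0 8 3 0
After step 4: ants at (3,3),(3,3)
  0 0 0 0 0
  0 0 0 0 0
  0 0 0 0 0
  0 0 7 6 0
After step 5: ants at (3,2),(3,2)
  0 0 0 0 0
  0 0 0 0 0
  0 0 0 0 0
  0 0 10 5 0
After step 6: ants at (3,3),(3,3)
  0 0 0 0 0
  0 0 0 0 0
  0 0 0 0 0
  0 0 9 8 0

0 0 0 0 0
0 0 0 0 0
0 0 0 0 0
0 0 9 8 0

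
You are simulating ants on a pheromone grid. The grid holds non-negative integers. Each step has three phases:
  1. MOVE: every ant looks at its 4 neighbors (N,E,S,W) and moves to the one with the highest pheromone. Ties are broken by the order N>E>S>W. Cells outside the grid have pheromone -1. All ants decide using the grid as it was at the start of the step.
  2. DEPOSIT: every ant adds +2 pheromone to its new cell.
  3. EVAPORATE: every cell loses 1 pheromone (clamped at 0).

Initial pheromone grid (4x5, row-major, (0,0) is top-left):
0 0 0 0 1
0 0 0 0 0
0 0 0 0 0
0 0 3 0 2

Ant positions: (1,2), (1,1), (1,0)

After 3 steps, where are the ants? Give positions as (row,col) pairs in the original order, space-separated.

Step 1: ant0:(1,2)->N->(0,2) | ant1:(1,1)->N->(0,1) | ant2:(1,0)->N->(0,0)
  grid max=2 at (3,2)
Step 2: ant0:(0,2)->W->(0,1) | ant1:(0,1)->E->(0,2) | ant2:(0,0)->E->(0,1)
  grid max=4 at (0,1)
Step 3: ant0:(0,1)->E->(0,2) | ant1:(0,2)->W->(0,1) | ant2:(0,1)->E->(0,2)
  grid max=5 at (0,1)

(0,2) (0,1) (0,2)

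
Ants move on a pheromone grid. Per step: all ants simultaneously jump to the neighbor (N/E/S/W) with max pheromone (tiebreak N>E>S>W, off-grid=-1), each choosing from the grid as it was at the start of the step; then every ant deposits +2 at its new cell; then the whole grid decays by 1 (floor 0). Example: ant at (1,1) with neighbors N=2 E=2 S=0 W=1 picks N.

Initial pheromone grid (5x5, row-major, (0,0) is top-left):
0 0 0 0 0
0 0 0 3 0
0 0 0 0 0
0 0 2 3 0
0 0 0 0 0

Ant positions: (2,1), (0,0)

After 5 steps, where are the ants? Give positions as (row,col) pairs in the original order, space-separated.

Step 1: ant0:(2,1)->N->(1,1) | ant1:(0,0)->E->(0,1)
  grid max=2 at (1,3)
Step 2: ant0:(1,1)->N->(0,1) | ant1:(0,1)->S->(1,1)
  grid max=2 at (0,1)
Step 3: ant0:(0,1)->S->(1,1) | ant1:(1,1)->N->(0,1)
  grid max=3 at (0,1)
Step 4: ant0:(1,1)->N->(0,1) | ant1:(0,1)->S->(1,1)
  grid max=4 at (0,1)
Step 5: ant0:(0,1)->S->(1,1) | ant1:(1,1)->N->(0,1)
  grid max=5 at (0,1)

(1,1) (0,1)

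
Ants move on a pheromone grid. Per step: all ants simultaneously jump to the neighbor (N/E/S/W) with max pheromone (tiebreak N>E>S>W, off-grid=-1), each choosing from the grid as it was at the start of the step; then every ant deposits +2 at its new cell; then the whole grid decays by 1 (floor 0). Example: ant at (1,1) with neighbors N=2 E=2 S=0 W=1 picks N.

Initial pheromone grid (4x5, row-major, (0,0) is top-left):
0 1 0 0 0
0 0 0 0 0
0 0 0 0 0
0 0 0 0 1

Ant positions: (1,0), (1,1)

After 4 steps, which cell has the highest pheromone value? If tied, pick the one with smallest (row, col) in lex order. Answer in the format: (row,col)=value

Answer: (0,1)=5

Derivation:
Step 1: ant0:(1,0)->N->(0,0) | ant1:(1,1)->N->(0,1)
  grid max=2 at (0,1)
Step 2: ant0:(0,0)->E->(0,1) | ant1:(0,1)->W->(0,0)
  grid max=3 at (0,1)
Step 3: ant0:(0,1)->W->(0,0) | ant1:(0,0)->E->(0,1)
  grid max=4 at (0,1)
Step 4: ant0:(0,0)->E->(0,1) | ant1:(0,1)->W->(0,0)
  grid max=5 at (0,1)
Final grid:
  4 5 0 0 0
  0 0 0 0 0
  0 0 0 0 0
  0 0 0 0 0
Max pheromone 5 at (0,1)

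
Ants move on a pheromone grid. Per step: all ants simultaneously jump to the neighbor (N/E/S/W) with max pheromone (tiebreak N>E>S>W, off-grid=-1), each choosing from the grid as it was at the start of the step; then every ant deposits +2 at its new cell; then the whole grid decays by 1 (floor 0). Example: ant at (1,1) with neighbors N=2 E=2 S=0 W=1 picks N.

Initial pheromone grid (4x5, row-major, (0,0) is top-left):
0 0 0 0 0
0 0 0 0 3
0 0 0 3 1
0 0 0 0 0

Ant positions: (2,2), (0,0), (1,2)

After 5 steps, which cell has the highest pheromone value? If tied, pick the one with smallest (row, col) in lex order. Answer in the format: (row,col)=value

Answer: (0,1)=5

Derivation:
Step 1: ant0:(2,2)->E->(2,3) | ant1:(0,0)->E->(0,1) | ant2:(1,2)->N->(0,2)
  grid max=4 at (2,3)
Step 2: ant0:(2,3)->N->(1,3) | ant1:(0,1)->E->(0,2) | ant2:(0,2)->W->(0,1)
  grid max=3 at (2,3)
Step 3: ant0:(1,3)->S->(2,3) | ant1:(0,2)->W->(0,1) | ant2:(0,1)->E->(0,2)
  grid max=4 at (2,3)
Step 4: ant0:(2,3)->N->(1,3) | ant1:(0,1)->E->(0,2) | ant2:(0,2)->W->(0,1)
  grid max=4 at (0,1)
Step 5: ant0:(1,3)->S->(2,3) | ant1:(0,2)->W->(0,1) | ant2:(0,1)->E->(0,2)
  grid max=5 at (0,1)
Final grid:
  0 5 5 0 0
  0 0 0 0 0
  0 0 0 4 0
  0 0 0 0 0
Max pheromone 5 at (0,1)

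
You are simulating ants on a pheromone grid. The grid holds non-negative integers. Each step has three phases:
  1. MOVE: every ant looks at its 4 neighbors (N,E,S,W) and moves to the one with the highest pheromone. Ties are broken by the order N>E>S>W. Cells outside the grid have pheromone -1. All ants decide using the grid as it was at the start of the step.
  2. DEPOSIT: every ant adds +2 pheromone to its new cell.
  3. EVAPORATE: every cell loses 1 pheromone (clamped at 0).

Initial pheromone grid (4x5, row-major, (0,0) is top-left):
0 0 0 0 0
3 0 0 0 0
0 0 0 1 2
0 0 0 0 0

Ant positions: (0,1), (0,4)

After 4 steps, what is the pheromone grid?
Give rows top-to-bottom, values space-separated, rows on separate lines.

After step 1: ants at (0,2),(1,4)
  0 0 1 0 0
  2 0 0 0 1
  0 0 0 0 1
  0 0 0 0 0
After step 2: ants at (0,3),(2,4)
  0 0 0 1 0
  1 0 0 0 0
  0 0 0 0 2
  0 0 0 0 0
After step 3: ants at (0,4),(1,4)
  0 0 0 0 1
  0 0 0 0 1
  0 0 0 0 1
  0 0 0 0 0
After step 4: ants at (1,4),(0,4)
  0 0 0 0 2
  0 0 0 0 2
  0 0 0 0 0
  0 0 0 0 0

0 0 0 0 2
0 0 0 0 2
0 0 0 0 0
0 0 0 0 0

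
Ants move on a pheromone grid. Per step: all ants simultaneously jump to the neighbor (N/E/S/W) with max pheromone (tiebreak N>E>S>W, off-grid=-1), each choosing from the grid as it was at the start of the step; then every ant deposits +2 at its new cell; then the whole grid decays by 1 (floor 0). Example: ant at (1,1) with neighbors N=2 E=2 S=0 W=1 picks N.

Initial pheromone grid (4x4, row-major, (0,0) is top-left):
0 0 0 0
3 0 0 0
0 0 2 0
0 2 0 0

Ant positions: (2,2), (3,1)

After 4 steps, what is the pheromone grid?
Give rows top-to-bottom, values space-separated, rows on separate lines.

After step 1: ants at (1,2),(2,1)
  0 0 0 0
  2 0 1 0
  0 1 1 0
  0 1 0 0
After step 2: ants at (2,2),(2,2)
  0 0 0 0
  1 0 0 0
  0 0 4 0
  0 0 0 0
After step 3: ants at (1,2),(1,2)
  0 0 0 0
  0 0 3 0
  0 0 3 0
  0 0 0 0
After step 4: ants at (2,2),(2,2)
  0 0 0 0
  0 0 2 0
  0 0 6 0
  0 0 0 0

0 0 0 0
0 0 2 0
0 0 6 0
0 0 0 0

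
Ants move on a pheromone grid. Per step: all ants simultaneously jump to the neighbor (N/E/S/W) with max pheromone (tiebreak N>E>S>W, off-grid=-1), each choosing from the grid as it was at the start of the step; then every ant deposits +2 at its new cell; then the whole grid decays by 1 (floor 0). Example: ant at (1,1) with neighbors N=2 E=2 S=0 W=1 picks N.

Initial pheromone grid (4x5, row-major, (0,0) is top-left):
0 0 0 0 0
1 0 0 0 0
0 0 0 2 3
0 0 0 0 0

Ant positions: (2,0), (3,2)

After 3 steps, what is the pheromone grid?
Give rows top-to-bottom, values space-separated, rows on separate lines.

After step 1: ants at (1,0),(2,2)
  0 0 0 0 0
  2 0 0 0 0
  0 0 1 1 2
  0 0 0 0 0
After step 2: ants at (0,0),(2,3)
  1 0 0 0 0
  1 0 0 0 0
  0 0 0 2 1
  0 0 0 0 0
After step 3: ants at (1,0),(2,4)
  0 0 0 0 0
  2 0 0 0 0
  0 0 0 1 2
  0 0 0 0 0

0 0 0 0 0
2 0 0 0 0
0 0 0 1 2
0 0 0 0 0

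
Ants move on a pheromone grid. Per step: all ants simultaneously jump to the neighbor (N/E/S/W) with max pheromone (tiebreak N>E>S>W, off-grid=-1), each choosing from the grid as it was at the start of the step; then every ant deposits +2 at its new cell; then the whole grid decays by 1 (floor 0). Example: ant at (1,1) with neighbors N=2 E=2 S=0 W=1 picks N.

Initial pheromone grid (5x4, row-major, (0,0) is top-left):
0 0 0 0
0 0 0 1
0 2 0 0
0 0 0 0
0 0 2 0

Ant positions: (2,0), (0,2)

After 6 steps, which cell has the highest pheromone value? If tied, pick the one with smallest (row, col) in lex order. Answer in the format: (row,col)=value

Step 1: ant0:(2,0)->E->(2,1) | ant1:(0,2)->E->(0,3)
  grid max=3 at (2,1)
Step 2: ant0:(2,1)->N->(1,1) | ant1:(0,3)->S->(1,3)
  grid max=2 at (2,1)
Step 3: ant0:(1,1)->S->(2,1) | ant1:(1,3)->N->(0,3)
  grid max=3 at (2,1)
Step 4: ant0:(2,1)->N->(1,1) | ant1:(0,3)->S->(1,3)
  grid max=2 at (2,1)
Step 5: ant0:(1,1)->S->(2,1) | ant1:(1,3)->N->(0,3)
  grid max=3 at (2,1)
Step 6: ant0:(2,1)->N->(1,1) | ant1:(0,3)->S->(1,3)
  grid max=2 at (2,1)
Final grid:
  0 0 0 0
  0 1 0 1
  0 2 0 0
  0 0 0 0
  0 0 0 0
Max pheromone 2 at (2,1)

Answer: (2,1)=2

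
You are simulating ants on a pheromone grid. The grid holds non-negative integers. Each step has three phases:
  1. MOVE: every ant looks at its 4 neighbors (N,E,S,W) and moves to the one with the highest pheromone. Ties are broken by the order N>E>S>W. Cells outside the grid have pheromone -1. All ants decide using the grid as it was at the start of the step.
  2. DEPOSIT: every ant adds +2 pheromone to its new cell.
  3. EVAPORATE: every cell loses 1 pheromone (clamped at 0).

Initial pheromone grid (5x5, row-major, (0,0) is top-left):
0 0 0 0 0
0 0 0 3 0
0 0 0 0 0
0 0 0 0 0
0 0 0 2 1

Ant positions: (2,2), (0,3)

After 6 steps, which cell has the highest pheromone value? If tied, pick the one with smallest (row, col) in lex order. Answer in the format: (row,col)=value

Step 1: ant0:(2,2)->N->(1,2) | ant1:(0,3)->S->(1,3)
  grid max=4 at (1,3)
Step 2: ant0:(1,2)->E->(1,3) | ant1:(1,3)->W->(1,2)
  grid max=5 at (1,3)
Step 3: ant0:(1,3)->W->(1,2) | ant1:(1,2)->E->(1,3)
  grid max=6 at (1,3)
Step 4: ant0:(1,2)->E->(1,3) | ant1:(1,3)->W->(1,2)
  grid max=7 at (1,3)
Step 5: ant0:(1,3)->W->(1,2) | ant1:(1,2)->E->(1,3)
  grid max=8 at (1,3)
Step 6: ant0:(1,2)->E->(1,3) | ant1:(1,3)->W->(1,2)
  grid max=9 at (1,3)
Final grid:
  0 0 0 0 0
  0 0 6 9 0
  0 0 0 0 0
  0 0 0 0 0
  0 0 0 0 0
Max pheromone 9 at (1,3)

Answer: (1,3)=9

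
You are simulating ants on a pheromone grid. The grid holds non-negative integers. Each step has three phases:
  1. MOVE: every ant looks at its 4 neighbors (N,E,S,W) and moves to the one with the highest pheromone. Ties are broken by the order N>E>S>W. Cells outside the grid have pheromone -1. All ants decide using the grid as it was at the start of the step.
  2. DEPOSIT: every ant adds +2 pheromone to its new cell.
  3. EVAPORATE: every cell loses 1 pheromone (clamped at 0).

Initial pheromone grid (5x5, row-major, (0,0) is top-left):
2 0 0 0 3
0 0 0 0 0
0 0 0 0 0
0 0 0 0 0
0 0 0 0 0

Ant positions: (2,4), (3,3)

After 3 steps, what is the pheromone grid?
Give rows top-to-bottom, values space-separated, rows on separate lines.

After step 1: ants at (1,4),(2,3)
  1 0 0 0 2
  0 0 0 0 1
  0 0 0 1 0
  0 0 0 0 0
  0 0 0 0 0
After step 2: ants at (0,4),(1,3)
  0 0 0 0 3
  0 0 0 1 0
  0 0 0 0 0
  0 0 0 0 0
  0 0 0 0 0
After step 3: ants at (1,4),(0,3)
  0 0 0 1 2
  0 0 0 0 1
  0 0 0 0 0
  0 0 0 0 0
  0 0 0 0 0

0 0 0 1 2
0 0 0 0 1
0 0 0 0 0
0 0 0 0 0
0 0 0 0 0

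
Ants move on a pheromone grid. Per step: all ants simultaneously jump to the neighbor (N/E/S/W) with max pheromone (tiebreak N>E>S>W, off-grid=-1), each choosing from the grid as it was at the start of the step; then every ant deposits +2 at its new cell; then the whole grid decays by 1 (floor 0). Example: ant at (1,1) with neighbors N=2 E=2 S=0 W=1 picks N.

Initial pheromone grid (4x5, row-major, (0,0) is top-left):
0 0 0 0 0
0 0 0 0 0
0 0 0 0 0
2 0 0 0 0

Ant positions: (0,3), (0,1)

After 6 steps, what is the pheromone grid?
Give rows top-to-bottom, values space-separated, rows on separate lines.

After step 1: ants at (0,4),(0,2)
  0 0 1 0 1
  0 0 0 0 0
  0 0 0 0 0
  1 0 0 0 0
After step 2: ants at (1,4),(0,3)
  0 0 0 1 0
  0 0 0 0 1
  0 0 0 0 0
  0 0 0 0 0
After step 3: ants at (0,4),(0,4)
  0 0 0 0 3
  0 0 0 0 0
  0 0 0 0 0
  0 0 0 0 0
After step 4: ants at (1,4),(1,4)
  0 0 0 0 2
  0 0 0 0 3
  0 0 0 0 0
  0 0 0 0 0
After step 5: ants at (0,4),(0,4)
  0 0 0 0 5
  0 0 0 0 2
  0 0 0 0 0
  0 0 0 0 0
After step 6: ants at (1,4),(1,4)
  0 0 0 0 4
  0 0 0 0 5
  0 0 0 0 0
  0 0 0 0 0

0 0 0 0 4
0 0 0 0 5
0 0 0 0 0
0 0 0 0 0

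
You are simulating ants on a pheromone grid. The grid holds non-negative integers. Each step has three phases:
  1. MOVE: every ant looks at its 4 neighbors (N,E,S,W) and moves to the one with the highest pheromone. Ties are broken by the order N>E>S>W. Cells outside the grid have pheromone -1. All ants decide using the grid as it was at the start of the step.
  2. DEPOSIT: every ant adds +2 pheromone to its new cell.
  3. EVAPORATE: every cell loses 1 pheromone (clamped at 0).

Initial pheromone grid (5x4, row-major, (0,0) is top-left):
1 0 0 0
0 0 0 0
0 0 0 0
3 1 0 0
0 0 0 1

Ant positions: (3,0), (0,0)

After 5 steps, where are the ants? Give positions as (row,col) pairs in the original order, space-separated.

Step 1: ant0:(3,0)->E->(3,1) | ant1:(0,0)->E->(0,1)
  grid max=2 at (3,0)
Step 2: ant0:(3,1)->W->(3,0) | ant1:(0,1)->E->(0,2)
  grid max=3 at (3,0)
Step 3: ant0:(3,0)->E->(3,1) | ant1:(0,2)->E->(0,3)
  grid max=2 at (3,0)
Step 4: ant0:(3,1)->W->(3,0) | ant1:(0,3)->S->(1,3)
  grid max=3 at (3,0)
Step 5: ant0:(3,0)->E->(3,1) | ant1:(1,3)->N->(0,3)
  grid max=2 at (3,0)

(3,1) (0,3)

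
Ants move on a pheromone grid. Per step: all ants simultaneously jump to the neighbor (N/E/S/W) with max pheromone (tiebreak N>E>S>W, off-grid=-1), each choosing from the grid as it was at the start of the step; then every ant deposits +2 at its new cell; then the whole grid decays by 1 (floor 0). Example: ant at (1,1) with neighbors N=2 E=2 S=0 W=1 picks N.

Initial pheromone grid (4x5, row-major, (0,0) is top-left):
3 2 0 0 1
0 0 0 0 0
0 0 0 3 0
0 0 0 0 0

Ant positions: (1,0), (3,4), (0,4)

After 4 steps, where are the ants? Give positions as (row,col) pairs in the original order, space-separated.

Step 1: ant0:(1,0)->N->(0,0) | ant1:(3,4)->N->(2,4) | ant2:(0,4)->S->(1,4)
  grid max=4 at (0,0)
Step 2: ant0:(0,0)->E->(0,1) | ant1:(2,4)->W->(2,3) | ant2:(1,4)->S->(2,4)
  grid max=3 at (0,0)
Step 3: ant0:(0,1)->W->(0,0) | ant1:(2,3)->E->(2,4) | ant2:(2,4)->W->(2,3)
  grid max=4 at (0,0)
Step 4: ant0:(0,0)->E->(0,1) | ant1:(2,4)->W->(2,3) | ant2:(2,3)->E->(2,4)
  grid max=5 at (2,3)

(0,1) (2,3) (2,4)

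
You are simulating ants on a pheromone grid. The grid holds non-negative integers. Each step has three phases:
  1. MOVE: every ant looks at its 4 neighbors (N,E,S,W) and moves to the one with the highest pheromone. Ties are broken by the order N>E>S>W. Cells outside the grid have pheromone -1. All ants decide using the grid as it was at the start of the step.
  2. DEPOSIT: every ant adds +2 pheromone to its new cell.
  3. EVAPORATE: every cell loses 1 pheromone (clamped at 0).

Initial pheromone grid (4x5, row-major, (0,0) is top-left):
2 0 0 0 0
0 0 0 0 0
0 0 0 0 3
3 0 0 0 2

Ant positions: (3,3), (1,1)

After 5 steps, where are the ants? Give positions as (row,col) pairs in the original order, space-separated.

Step 1: ant0:(3,3)->E->(3,4) | ant1:(1,1)->N->(0,1)
  grid max=3 at (3,4)
Step 2: ant0:(3,4)->N->(2,4) | ant1:(0,1)->W->(0,0)
  grid max=3 at (2,4)
Step 3: ant0:(2,4)->S->(3,4) | ant1:(0,0)->E->(0,1)
  grid max=3 at (3,4)
Step 4: ant0:(3,4)->N->(2,4) | ant1:(0,1)->W->(0,0)
  grid max=3 at (2,4)
Step 5: ant0:(2,4)->S->(3,4) | ant1:(0,0)->E->(0,1)
  grid max=3 at (3,4)

(3,4) (0,1)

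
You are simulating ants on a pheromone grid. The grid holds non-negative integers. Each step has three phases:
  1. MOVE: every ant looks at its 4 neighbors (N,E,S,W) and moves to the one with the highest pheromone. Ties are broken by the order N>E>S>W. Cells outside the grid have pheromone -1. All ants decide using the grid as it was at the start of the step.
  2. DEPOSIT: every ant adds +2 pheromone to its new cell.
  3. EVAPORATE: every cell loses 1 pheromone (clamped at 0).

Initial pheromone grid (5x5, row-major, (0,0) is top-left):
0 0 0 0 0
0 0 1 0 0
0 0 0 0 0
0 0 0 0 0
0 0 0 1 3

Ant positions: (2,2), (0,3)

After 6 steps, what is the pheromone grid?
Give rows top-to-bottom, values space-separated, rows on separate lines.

After step 1: ants at (1,2),(0,4)
  0 0 0 0 1
  0 0 2 0 0
  0 0 0 0 0
  0 0 0 0 0
  0 0 0 0 2
After step 2: ants at (0,2),(1,4)
  0 0 1 0 0
  0 0 1 0 1
  0 0 0 0 0
  0 0 0 0 0
  0 0 0 0 1
After step 3: ants at (1,2),(0,4)
  0 0 0 0 1
  0 0 2 0 0
  0 0 0 0 0
  0 0 0 0 0
  0 0 0 0 0
After step 4: ants at (0,2),(1,4)
  0 0 1 0 0
  0 0 1 0 1
  0 0 0 0 0
  0 0 0 0 0
  0 0 0 0 0
After step 5: ants at (1,2),(0,4)
  0 0 0 0 1
  0 0 2 0 0
  0 0 0 0 0
  0 0 0 0 0
  0 0 0 0 0
After step 6: ants at (0,2),(1,4)
  0 0 1 0 0
  0 0 1 0 1
  0 0 0 0 0
  0 0 0 0 0
  0 0 0 0 0

0 0 1 0 0
0 0 1 0 1
0 0 0 0 0
0 0 0 0 0
0 0 0 0 0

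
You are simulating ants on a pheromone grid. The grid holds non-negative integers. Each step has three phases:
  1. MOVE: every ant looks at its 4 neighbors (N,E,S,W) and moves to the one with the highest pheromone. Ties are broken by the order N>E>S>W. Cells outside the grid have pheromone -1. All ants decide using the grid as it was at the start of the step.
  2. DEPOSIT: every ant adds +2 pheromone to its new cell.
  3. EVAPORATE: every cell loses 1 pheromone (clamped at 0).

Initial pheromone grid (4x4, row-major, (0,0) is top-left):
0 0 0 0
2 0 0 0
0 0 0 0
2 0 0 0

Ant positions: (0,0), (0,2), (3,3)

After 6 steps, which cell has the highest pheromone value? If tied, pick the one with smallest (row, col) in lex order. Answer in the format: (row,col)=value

Answer: (1,3)=7

Derivation:
Step 1: ant0:(0,0)->S->(1,0) | ant1:(0,2)->E->(0,3) | ant2:(3,3)->N->(2,3)
  grid max=3 at (1,0)
Step 2: ant0:(1,0)->N->(0,0) | ant1:(0,3)->S->(1,3) | ant2:(2,3)->N->(1,3)
  grid max=3 at (1,3)
Step 3: ant0:(0,0)->S->(1,0) | ant1:(1,3)->N->(0,3) | ant2:(1,3)->N->(0,3)
  grid max=3 at (0,3)
Step 4: ant0:(1,0)->N->(0,0) | ant1:(0,3)->S->(1,3) | ant2:(0,3)->S->(1,3)
  grid max=5 at (1,3)
Step 5: ant0:(0,0)->S->(1,0) | ant1:(1,3)->N->(0,3) | ant2:(1,3)->N->(0,3)
  grid max=5 at (0,3)
Step 6: ant0:(1,0)->N->(0,0) | ant1:(0,3)->S->(1,3) | ant2:(0,3)->S->(1,3)
  grid max=7 at (1,3)
Final grid:
  1 0 0 4
  2 0 0 7
  0 0 0 0
  0 0 0 0
Max pheromone 7 at (1,3)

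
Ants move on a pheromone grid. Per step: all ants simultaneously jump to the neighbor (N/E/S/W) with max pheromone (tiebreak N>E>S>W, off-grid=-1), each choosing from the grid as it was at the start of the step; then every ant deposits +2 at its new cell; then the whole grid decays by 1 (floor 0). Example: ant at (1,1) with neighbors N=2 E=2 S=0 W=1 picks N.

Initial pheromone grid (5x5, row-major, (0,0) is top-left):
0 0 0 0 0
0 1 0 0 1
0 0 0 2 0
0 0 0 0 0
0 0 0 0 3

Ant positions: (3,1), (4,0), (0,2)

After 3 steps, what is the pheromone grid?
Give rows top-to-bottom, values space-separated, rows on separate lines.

After step 1: ants at (2,1),(3,0),(0,3)
  0 0 0 1 0
  0 0 0 0 0
  0 1 0 1 0
  1 0 0 0 0
  0 0 0 0 2
After step 2: ants at (1,1),(2,0),(0,4)
  0 0 0 0 1
  0 1 0 0 0
  1 0 0 0 0
  0 0 0 0 0
  0 0 0 0 1
After step 3: ants at (0,1),(1,0),(1,4)
  0 1 0 0 0
  1 0 0 0 1
  0 0 0 0 0
  0 0 0 0 0
  0 0 0 0 0

0 1 0 0 0
1 0 0 0 1
0 0 0 0 0
0 0 0 0 0
0 0 0 0 0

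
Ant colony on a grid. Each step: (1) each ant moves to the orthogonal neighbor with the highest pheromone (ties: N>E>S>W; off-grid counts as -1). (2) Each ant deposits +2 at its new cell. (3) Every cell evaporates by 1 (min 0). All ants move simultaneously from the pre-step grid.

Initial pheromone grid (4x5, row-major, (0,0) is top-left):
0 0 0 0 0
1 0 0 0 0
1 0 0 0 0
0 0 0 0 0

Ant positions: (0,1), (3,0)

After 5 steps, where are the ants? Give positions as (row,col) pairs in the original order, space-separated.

Step 1: ant0:(0,1)->E->(0,2) | ant1:(3,0)->N->(2,0)
  grid max=2 at (2,0)
Step 2: ant0:(0,2)->E->(0,3) | ant1:(2,0)->N->(1,0)
  grid max=1 at (0,3)
Step 3: ant0:(0,3)->E->(0,4) | ant1:(1,0)->S->(2,0)
  grid max=2 at (2,0)
Step 4: ant0:(0,4)->S->(1,4) | ant1:(2,0)->N->(1,0)
  grid max=1 at (1,0)
Step 5: ant0:(1,4)->N->(0,4) | ant1:(1,0)->S->(2,0)
  grid max=2 at (2,0)

(0,4) (2,0)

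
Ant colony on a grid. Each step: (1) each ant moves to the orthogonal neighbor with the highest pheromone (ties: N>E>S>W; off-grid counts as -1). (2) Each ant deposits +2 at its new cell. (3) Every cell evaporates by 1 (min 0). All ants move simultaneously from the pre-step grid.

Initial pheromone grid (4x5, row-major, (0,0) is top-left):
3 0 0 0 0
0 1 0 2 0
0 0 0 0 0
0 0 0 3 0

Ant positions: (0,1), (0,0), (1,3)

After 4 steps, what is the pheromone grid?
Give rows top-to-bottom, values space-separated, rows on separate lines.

After step 1: ants at (0,0),(0,1),(0,3)
  4 1 0 1 0
  0 0 0 1 0
  0 0 0 0 0
  0 0 0 2 0
After step 2: ants at (0,1),(0,0),(1,3)
  5 2 0 0 0
  0 0 0 2 0
  0 0 0 0 0
  0 0 0 1 0
After step 3: ants at (0,0),(0,1),(0,3)
  6 3 0 1 0
  0 0 0 1 0
  0 0 0 0 0
  0 0 0 0 0
After step 4: ants at (0,1),(0,0),(1,3)
  7 4 0 0 0
  0 0 0 2 0
  0 0 0 0 0
  0 0 0 0 0

7 4 0 0 0
0 0 0 2 0
0 0 0 0 0
0 0 0 0 0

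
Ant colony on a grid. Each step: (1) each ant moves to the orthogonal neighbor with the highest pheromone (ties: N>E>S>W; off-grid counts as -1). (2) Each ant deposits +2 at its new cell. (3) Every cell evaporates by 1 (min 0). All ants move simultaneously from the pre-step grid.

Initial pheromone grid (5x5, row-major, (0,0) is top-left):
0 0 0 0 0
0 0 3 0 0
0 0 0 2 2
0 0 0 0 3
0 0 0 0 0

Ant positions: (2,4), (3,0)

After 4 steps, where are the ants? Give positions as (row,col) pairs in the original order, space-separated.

Step 1: ant0:(2,4)->S->(3,4) | ant1:(3,0)->N->(2,0)
  grid max=4 at (3,4)
Step 2: ant0:(3,4)->N->(2,4) | ant1:(2,0)->N->(1,0)
  grid max=3 at (3,4)
Step 3: ant0:(2,4)->S->(3,4) | ant1:(1,0)->N->(0,0)
  grid max=4 at (3,4)
Step 4: ant0:(3,4)->N->(2,4) | ant1:(0,0)->E->(0,1)
  grid max=3 at (3,4)

(2,4) (0,1)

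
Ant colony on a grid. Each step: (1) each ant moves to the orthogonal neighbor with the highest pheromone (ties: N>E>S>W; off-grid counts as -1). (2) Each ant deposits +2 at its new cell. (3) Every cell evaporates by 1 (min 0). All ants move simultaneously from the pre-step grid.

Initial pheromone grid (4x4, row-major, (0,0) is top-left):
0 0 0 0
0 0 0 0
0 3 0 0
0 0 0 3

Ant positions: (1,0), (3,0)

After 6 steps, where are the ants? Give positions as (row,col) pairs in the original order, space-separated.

Step 1: ant0:(1,0)->N->(0,0) | ant1:(3,0)->N->(2,0)
  grid max=2 at (2,1)
Step 2: ant0:(0,0)->E->(0,1) | ant1:(2,0)->E->(2,1)
  grid max=3 at (2,1)
Step 3: ant0:(0,1)->E->(0,2) | ant1:(2,1)->N->(1,1)
  grid max=2 at (2,1)
Step 4: ant0:(0,2)->E->(0,3) | ant1:(1,1)->S->(2,1)
  grid max=3 at (2,1)
Step 5: ant0:(0,3)->S->(1,3) | ant1:(2,1)->N->(1,1)
  grid max=2 at (2,1)
Step 6: ant0:(1,3)->N->(0,3) | ant1:(1,1)->S->(2,1)
  grid max=3 at (2,1)

(0,3) (2,1)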